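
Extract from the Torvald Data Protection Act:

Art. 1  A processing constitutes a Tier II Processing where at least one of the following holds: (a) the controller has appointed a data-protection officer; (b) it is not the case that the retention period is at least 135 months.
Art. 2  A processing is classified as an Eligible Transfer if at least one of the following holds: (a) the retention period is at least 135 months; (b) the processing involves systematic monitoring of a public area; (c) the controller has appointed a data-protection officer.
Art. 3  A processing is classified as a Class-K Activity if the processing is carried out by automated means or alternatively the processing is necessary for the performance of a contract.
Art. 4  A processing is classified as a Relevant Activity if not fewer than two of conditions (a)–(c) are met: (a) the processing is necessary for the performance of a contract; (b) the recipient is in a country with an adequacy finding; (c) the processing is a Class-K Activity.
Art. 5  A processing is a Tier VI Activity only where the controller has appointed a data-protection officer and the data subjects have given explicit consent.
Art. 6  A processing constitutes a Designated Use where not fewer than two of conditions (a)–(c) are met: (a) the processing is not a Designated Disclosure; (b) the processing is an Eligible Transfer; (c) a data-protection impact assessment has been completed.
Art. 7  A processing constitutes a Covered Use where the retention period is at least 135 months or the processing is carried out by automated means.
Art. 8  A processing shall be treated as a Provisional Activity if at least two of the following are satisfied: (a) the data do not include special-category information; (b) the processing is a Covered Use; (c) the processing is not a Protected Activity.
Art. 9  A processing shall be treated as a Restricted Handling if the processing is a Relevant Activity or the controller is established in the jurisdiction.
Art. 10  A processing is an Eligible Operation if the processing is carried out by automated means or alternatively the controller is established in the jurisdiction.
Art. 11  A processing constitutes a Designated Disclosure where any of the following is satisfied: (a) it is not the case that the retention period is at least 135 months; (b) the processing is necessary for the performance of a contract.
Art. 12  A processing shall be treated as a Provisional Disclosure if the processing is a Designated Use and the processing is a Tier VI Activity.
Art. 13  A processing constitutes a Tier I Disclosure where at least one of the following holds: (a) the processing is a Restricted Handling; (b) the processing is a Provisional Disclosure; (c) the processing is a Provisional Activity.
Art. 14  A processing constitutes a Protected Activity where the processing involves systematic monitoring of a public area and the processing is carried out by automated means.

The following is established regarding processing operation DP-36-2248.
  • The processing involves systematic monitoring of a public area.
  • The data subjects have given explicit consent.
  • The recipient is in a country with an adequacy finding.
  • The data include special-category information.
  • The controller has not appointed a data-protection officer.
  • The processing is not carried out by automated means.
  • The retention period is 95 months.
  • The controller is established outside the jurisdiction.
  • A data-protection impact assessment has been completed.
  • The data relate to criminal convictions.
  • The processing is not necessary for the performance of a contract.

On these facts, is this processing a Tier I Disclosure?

article 3 — Class-K Activity: [the processing is carried out by automated means? no] OR [the processing is necessary for the performance of a contract? no] → not satisfied.
article 4 — Relevant Activity: the processing is necessary for the performance of a contract? no; the recipient is in a country with an adequacy finding? yes; Class-K Activity (article 3)? no — 1 of 3 hold (need ≥2) → not satisfied.
article 9 — Restricted Handling: [Relevant Activity (article 4)? no] OR [the controller is established in the jurisdiction? no] → not satisfied.
article 11 — Designated Disclosure: [retention period: 95 months ≥ 135 months? no, so negated condition yes] OR [the processing is necessary for the performance of a contract? no] → satisfied.
article 2 — Eligible Transfer: [retention period: 95 months ≥ 135 months? no] OR [the processing involves systematic monitoring of a public area? yes] OR [the controller has appointed a data-protection officer? no] → satisfied.
article 6 — Designated Use: not a Designated Disclosure (article 11)? no; Eligible Transfer (article 2)? yes; a data-protection impact assessment has been completed? yes — 2 of 3 hold (need ≥2) → satisfied.
article 5 — Tier VI Activity: [the controller has appointed a data-protection officer? no] AND [the data subjects have given explicit consent? yes] → not satisfied.
article 12 — Provisional Disclosure: [Designated Use (article 6)? yes] AND [Tier VI Activity (article 5)? no] → not satisfied.
article 7 — Covered Use: [retention period: 95 months ≥ 135 months? no] OR [the processing is carried out by automated means? no] → not satisfied.
article 14 — Protected Activity: [the processing involves systematic monitoring of a public area? yes] AND [the processing is carried out by automated means? no] → not satisfied.
article 8 — Provisional Activity: the data do not include special-category information? no; Covered Use (article 7)? no; not a Protected Activity (article 14)? yes — 1 of 3 hold (need ≥2) → not satisfied.
article 13 — Tier I Disclosure: [Restricted Handling (article 9)? no] OR [Provisional Disclosure (article 12)? no] OR [Provisional Activity (article 8)? no] → not satisfied.

No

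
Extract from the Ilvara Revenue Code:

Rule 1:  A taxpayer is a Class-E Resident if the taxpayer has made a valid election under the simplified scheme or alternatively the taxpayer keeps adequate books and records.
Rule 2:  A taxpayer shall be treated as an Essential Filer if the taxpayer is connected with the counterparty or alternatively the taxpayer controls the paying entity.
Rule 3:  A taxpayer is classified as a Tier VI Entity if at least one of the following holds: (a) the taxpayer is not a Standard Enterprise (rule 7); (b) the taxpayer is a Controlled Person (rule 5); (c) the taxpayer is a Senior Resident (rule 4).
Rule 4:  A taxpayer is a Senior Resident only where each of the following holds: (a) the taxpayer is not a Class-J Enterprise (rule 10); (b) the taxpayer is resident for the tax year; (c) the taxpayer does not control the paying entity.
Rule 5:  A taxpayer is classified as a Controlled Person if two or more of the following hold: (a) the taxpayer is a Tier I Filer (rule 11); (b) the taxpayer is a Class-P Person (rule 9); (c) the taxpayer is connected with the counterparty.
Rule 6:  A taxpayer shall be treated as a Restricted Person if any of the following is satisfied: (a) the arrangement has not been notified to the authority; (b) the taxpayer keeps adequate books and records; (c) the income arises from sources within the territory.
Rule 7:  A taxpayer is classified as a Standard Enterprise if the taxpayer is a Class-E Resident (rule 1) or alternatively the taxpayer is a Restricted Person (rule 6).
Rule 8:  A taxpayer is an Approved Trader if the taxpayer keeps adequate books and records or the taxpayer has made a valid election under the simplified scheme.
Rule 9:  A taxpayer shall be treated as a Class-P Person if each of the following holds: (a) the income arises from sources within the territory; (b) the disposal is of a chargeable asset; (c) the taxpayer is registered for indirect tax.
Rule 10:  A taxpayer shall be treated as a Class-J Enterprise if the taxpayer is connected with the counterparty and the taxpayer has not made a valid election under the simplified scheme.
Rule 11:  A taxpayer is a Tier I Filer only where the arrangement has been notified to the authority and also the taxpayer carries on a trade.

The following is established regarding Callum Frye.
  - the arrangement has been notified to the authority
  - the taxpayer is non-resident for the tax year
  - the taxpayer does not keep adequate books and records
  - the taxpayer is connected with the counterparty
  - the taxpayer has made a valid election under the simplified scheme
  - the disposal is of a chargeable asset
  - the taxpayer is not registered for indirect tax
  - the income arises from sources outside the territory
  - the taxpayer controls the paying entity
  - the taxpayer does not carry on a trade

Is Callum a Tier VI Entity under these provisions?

No

Under rule 1: the taxpayer has made a valid election under the simplified scheme? yes; or the taxpayer keeps adequate books and records? no. So the taxpayer is a Class-E Resident.
Under rule 6: the arrangement has not been notified to the authority? no; or the taxpayer keeps adequate books and records? no; or the income arises from sources within the territory? no. So the taxpayer is not a Restricted Person.
Under rule 7: Class-E Resident (rule 1)? yes; or Restricted Person (rule 6)? no. So the taxpayer is a Standard Enterprise.
Under rule 11: the arrangement has been notified to the authority? yes; and the taxpayer carries on a trade? no. So the taxpayer is not a Tier I Filer.
Under rule 9: the income arises from sources within the territory? no; and the disposal is of a chargeable asset? yes; and the taxpayer is registered for indirect tax? no. So the taxpayer is not a Class-P Person.
Under rule 5: Tier I Filer (rule 11)? no; Class-P Person (rule 9)? no; the taxpayer is connected with the counterparty? yes — 1 of 3 hold (need ≥2) → not satisfied.
Under rule 10: the taxpayer is connected with the counterparty? yes; and the taxpayer has not made a valid election under the simplified scheme? no. So the taxpayer is not a Class-J Enterprise.
Under rule 4: not a Class-J Enterprise (rule 10)? yes; and the taxpayer is resident for the tax year? no; and the taxpayer does not control the paying entity? no. So the taxpayer is not a Senior Resident.
Under rule 3: not a Standard Enterprise (rule 7)? no; or Controlled Person (rule 5)? no; or Senior Resident (rule 4)? no. So the taxpayer is not a Tier VI Entity.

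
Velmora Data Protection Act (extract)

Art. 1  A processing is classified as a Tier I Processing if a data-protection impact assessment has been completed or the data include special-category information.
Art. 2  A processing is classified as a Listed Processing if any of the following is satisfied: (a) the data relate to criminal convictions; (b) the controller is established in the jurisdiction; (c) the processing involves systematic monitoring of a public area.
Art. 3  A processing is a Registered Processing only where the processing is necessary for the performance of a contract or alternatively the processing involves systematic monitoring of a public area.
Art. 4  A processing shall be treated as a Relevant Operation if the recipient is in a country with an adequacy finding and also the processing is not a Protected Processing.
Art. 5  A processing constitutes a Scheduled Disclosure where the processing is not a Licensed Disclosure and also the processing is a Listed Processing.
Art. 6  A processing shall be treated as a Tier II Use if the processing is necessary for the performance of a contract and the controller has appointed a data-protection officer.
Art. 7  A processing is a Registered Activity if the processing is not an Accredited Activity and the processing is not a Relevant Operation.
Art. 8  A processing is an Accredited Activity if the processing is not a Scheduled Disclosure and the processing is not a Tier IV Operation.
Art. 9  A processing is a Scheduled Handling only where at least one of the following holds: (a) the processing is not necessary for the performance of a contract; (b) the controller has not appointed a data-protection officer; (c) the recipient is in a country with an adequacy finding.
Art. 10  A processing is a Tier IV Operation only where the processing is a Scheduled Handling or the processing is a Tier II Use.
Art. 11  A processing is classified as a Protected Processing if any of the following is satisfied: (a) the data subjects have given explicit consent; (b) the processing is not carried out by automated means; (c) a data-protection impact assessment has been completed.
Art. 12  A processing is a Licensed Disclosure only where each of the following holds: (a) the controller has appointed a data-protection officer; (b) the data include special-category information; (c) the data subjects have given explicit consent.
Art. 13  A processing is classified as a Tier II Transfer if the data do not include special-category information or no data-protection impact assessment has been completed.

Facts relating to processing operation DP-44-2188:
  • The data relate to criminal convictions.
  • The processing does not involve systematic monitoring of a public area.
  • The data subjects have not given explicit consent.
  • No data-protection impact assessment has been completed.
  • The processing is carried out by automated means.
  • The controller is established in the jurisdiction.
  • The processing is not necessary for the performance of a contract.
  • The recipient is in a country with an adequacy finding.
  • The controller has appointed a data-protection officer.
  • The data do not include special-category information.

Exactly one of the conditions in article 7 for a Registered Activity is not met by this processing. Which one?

article 12 — Licensed Disclosure: [the controller has appointed a data-protection officer? yes] AND [the data include special-category information? no] AND [the data subjects have given explicit consent? no] → not satisfied.
article 2 — Listed Processing: [the data relate to criminal convictions? yes] OR [the controller is established in the jurisdiction? yes] OR [the processing involves systematic monitoring of a public area? no] → satisfied.
article 5 — Scheduled Disclosure: [not a Licensed Disclosure (article 12)? yes] AND [Listed Processing (article 2)? yes] → satisfied.
article 9 — Scheduled Handling: [the processing is not necessary for the performance of a contract? yes] OR [the controller has not appointed a data-protection officer? no] OR [the recipient is in a country with an adequacy finding? yes] → satisfied.
article 6 — Tier II Use: [the processing is necessary for the performance of a contract? no] AND [the controller has appointed a data-protection officer? yes] → not satisfied.
article 10 — Tier IV Operation: [Scheduled Handling (article 9)? yes] OR [Tier II Use (article 6)? no] → satisfied.
article 8 — Accredited Activity: [not a Scheduled Disclosure (article 5)? no] AND [not a Tier IV Operation (article 10)? no] → not satisfied.
article 11 — Protected Processing: [the data subjects have given explicit consent? no] OR [the processing is not carried out by automated means? no] OR [a data-protection impact assessment has been completed? no] → not satisfied.
article 4 — Relevant Operation: [the recipient is in a country with an adequacy finding? yes] AND [not a Protected Processing (article 11)? yes] → satisfied.
article 7 — Registered Activity: [not an Accredited Activity (article 8)? yes] AND [not a Relevant Operation (article 4)? no] → not satisfied.

Relevant Operation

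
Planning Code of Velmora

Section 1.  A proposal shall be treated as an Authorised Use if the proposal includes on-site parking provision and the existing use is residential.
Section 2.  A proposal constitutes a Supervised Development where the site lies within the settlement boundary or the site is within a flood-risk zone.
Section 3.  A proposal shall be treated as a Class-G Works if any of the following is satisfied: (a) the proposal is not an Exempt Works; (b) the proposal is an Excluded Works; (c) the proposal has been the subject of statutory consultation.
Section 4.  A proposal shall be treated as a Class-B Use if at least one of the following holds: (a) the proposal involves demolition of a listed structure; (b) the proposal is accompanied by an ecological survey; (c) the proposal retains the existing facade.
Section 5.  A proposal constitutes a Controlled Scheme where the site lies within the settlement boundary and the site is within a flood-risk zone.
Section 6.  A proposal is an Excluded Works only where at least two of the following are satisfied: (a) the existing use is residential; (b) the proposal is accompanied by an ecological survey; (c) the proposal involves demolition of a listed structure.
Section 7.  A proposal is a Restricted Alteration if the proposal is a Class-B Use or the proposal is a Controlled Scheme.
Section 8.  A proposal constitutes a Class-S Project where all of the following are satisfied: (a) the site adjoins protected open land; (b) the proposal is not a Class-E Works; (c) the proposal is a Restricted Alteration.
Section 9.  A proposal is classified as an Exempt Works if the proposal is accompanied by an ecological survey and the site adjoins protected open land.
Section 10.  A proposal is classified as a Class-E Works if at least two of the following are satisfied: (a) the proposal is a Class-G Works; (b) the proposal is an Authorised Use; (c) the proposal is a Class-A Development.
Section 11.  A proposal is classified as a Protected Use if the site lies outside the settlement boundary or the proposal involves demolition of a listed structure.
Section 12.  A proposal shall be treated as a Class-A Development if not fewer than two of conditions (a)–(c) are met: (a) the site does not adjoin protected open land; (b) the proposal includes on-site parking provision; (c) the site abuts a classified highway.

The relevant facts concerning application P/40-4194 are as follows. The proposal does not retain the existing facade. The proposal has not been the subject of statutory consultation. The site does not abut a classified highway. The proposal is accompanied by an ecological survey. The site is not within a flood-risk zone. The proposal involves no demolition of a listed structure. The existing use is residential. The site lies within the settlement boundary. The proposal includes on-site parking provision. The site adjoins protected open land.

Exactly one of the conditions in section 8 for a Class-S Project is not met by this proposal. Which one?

Class-E Works

Under section 9: the proposal is accompanied by an ecological survey? yes; and the site adjoins protected open land? yes. So the proposal is an Exempt Works.
Under section 6: the existing use is residential? yes; the proposal is accompanied by an ecological survey? yes; the proposal involves demolition of a listed structure? no — 2 of 3 hold (need ≥2) → satisfied.
Under section 3: not an Exempt Works (section 9)? no; or Excluded Works (section 6)? yes; or the proposal has been the subject of statutory consultation? no. So the proposal is a Class-G Works.
Under section 1: the proposal includes on-site parking provision? yes; and the existing use is residential? yes. So the proposal is an Authorised Use.
Under section 12: the site does not adjoin protected open land? no; the proposal includes on-site parking provision? yes; the site abuts a classified highway? no — 1 of 3 hold (need ≥2) → not satisfied.
Under section 10: Class-G Works (section 3)? yes; Authorised Use (section 1)? yes; Class-A Development (section 12)? no — 2 of 3 hold (need ≥2) → satisfied.
Under section 4: the proposal involves demolition of a listed structure? no; or the proposal is accompanied by an ecological survey? yes; or the proposal retains the existing facade? no. So the proposal is a Class-B Use.
Under section 5: the site lies within the settlement boundary? yes; and the site is within a flood-risk zone? no. So the proposal is not a Controlled Scheme.
Under section 7: Class-B Use (section 4)? yes; or Controlled Scheme (section 5)? no. So the proposal is a Restricted Alteration.
Under section 8: the site adjoins protected open land? yes; and not a Class-E Works (section 10)? no; and Restricted Alteration (section 7)? yes. So the proposal is not a Class-S Project.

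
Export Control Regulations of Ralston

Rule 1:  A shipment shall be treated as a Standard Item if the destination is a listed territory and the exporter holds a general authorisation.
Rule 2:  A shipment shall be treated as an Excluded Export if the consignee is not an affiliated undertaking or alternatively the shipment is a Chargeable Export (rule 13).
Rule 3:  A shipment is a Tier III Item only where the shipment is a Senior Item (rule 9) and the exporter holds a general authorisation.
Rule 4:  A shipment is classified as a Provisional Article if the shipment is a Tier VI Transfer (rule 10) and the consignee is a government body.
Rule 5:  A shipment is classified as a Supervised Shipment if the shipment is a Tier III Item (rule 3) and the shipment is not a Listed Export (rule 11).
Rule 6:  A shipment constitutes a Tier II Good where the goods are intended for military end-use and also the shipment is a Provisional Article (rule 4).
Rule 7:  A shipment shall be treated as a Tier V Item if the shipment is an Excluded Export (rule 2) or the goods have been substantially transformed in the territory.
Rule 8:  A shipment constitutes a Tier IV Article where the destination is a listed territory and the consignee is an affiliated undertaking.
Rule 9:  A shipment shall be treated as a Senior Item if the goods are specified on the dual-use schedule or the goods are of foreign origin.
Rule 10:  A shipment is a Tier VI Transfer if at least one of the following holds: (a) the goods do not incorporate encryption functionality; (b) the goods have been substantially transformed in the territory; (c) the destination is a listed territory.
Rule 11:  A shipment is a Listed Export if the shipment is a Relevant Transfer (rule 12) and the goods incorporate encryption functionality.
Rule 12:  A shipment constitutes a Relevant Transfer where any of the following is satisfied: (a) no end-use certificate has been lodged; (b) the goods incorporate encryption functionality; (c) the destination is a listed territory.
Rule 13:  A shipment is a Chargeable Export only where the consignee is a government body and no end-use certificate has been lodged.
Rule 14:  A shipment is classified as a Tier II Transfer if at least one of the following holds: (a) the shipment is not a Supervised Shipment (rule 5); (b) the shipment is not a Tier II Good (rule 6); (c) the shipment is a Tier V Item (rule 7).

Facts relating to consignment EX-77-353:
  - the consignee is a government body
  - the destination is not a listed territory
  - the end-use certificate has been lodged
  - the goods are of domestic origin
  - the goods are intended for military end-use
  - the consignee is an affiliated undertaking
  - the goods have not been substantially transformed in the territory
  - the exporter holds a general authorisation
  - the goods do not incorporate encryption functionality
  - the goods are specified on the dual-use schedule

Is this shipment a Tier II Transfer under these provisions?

No

rule 9 — Senior Item: [the goods are specified on the dual-use schedule? yes] OR [the goods are of foreign origin? no] → satisfied.
rule 3 — Tier III Item: [Senior Item (rule 9)? yes] AND [the exporter holds a general authorisation? yes] → satisfied.
rule 12 — Relevant Transfer: [no end-use certificate has been lodged? no] OR [the goods incorporate encryption functionality? no] OR [the destination is a listed territory? no] → not satisfied.
rule 11 — Listed Export: [Relevant Transfer (rule 12)? no] AND [the goods incorporate encryption functionality? no] → not satisfied.
rule 5 — Supervised Shipment: [Tier III Item (rule 3)? yes] AND [not a Listed Export (rule 11)? yes] → satisfied.
rule 10 — Tier VI Transfer: [the goods do not incorporate encryption functionality? yes] OR [the goods have been substantially transformed in the territory? no] OR [the destination is a listed territory? no] → satisfied.
rule 4 — Provisional Article: [Tier VI Transfer (rule 10)? yes] AND [the consignee is a government body? yes] → satisfied.
rule 6 — Tier II Good: [the goods are intended for military end-use? yes] AND [Provisional Article (rule 4)? yes] → satisfied.
rule 13 — Chargeable Export: [the consignee is a government body? yes] AND [no end-use certificate has been lodged? no] → not satisfied.
rule 2 — Excluded Export: [the consignee is not an affiliated undertaking? no] OR [Chargeable Export (rule 13)? no] → not satisfied.
rule 7 — Tier V Item: [Excluded Export (rule 2)? no] OR [the goods have been substantially transformed in the territory? no] → not satisfied.
rule 14 — Tier II Transfer: [not a Supervised Shipment (rule 5)? no] OR [not a Tier II Good (rule 6)? no] OR [Tier V Item (rule 7)? no] → not satisfied.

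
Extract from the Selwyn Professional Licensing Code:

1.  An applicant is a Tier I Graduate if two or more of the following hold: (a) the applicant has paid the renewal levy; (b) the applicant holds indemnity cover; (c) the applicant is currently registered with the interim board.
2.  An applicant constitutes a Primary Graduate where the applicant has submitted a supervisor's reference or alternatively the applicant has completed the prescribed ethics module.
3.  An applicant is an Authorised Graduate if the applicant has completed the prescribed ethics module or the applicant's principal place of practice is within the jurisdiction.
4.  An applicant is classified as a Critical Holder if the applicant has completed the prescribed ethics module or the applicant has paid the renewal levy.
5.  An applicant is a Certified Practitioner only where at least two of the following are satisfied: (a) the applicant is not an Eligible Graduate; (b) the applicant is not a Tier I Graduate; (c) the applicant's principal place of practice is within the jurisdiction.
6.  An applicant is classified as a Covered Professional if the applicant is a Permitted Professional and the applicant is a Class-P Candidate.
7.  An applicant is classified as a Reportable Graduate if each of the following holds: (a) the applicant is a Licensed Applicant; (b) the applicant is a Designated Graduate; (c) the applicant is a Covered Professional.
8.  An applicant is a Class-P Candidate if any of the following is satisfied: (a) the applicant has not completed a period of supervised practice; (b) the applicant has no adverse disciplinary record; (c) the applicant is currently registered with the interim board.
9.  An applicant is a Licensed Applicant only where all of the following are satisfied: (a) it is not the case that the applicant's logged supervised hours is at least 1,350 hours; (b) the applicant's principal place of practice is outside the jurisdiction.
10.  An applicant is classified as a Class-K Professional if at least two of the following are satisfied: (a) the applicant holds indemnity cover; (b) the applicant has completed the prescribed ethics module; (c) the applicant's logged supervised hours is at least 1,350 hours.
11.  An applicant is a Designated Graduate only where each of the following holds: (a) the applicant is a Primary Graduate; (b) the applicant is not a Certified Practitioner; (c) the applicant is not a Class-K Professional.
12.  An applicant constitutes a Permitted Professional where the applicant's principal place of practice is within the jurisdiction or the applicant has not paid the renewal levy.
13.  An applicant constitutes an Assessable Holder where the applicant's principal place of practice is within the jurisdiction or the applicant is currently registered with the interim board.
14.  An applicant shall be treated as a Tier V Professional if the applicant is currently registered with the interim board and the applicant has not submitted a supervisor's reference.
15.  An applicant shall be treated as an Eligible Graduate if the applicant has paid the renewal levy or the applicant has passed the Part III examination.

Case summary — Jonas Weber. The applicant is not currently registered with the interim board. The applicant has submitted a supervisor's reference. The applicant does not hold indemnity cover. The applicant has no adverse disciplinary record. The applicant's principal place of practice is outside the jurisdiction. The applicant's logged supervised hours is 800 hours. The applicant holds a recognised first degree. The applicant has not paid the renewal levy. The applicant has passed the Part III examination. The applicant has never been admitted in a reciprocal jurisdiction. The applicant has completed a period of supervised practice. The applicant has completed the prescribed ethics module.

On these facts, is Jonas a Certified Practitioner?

No

paragraph 15 — Eligible Graduate: [the applicant has paid the renewal levy? no] OR [the applicant has passed the Part III examination? yes] → satisfied.
paragraph 1 — Tier I Graduate: the applicant has paid the renewal levy? no; the applicant holds indemnity cover? no; the applicant is currently registered with the interim board? no — 0 of 3 hold (need ≥2) → not satisfied.
paragraph 5 — Certified Practitioner: not an Eligible Graduate (paragraph 15)? no; not a Tier I Graduate (paragraph 1)? yes; the applicant's principal place of practice is within the jurisdiction? no — 1 of 3 hold (need ≥2) → not satisfied.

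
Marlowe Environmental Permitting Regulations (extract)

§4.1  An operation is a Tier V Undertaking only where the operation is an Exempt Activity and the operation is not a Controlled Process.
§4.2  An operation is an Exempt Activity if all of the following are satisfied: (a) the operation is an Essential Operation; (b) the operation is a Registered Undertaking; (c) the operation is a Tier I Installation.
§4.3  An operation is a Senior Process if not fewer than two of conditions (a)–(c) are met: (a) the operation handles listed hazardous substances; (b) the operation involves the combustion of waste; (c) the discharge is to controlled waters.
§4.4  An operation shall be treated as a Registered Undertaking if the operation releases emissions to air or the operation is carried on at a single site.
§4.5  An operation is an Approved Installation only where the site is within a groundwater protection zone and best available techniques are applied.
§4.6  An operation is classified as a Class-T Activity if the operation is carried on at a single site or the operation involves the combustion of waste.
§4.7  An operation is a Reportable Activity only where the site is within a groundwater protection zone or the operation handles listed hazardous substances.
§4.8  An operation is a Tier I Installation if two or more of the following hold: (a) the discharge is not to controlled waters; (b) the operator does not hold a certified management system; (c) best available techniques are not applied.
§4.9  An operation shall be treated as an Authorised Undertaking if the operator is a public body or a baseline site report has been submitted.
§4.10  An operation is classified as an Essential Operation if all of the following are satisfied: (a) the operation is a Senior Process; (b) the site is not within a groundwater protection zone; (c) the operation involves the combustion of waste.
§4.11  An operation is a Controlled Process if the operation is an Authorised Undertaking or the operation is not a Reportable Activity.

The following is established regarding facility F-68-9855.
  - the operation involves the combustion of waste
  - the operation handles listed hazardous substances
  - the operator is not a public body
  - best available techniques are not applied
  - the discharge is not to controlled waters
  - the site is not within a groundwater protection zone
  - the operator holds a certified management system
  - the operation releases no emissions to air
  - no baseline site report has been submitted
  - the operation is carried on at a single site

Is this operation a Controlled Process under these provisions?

No

Under §4.9: the operator is a public body? no; or a baseline site report has been submitted? no. So the operation is not an Authorised Undertaking.
Under §4.7: the site is within a groundwater protection zone? no; or the operation handles listed hazardous substances? yes. So the operation is a Reportable Activity.
Under §4.11: Authorised Undertaking (§4.9)? no; or not a Reportable Activity (§4.7)? no. So the operation is not a Controlled Process.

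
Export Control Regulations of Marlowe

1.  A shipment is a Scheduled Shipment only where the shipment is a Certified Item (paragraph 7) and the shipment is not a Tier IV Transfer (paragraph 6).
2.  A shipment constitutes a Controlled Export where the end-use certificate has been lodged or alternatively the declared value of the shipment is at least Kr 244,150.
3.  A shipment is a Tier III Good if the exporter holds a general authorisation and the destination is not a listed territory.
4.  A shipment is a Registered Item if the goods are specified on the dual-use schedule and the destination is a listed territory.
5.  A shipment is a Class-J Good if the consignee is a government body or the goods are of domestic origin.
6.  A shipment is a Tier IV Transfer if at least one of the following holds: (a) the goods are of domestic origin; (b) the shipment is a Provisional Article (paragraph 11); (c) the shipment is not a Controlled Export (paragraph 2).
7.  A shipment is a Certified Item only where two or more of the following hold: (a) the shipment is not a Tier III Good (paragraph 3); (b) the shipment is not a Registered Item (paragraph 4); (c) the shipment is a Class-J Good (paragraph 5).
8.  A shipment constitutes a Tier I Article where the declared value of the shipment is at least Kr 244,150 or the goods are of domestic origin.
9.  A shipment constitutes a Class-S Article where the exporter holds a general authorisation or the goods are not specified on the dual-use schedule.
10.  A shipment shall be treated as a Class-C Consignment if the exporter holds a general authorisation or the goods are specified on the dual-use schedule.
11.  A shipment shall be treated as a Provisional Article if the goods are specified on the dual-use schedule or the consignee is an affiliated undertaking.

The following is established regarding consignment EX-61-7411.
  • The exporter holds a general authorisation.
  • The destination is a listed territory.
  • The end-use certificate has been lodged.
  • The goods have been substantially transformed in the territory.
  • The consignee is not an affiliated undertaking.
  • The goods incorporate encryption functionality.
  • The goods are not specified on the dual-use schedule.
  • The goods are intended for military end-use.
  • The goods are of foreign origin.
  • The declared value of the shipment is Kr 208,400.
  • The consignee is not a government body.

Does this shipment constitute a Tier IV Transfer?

No

paragraph 11 — Provisional Article: [the goods are specified on the dual-use schedule? no] OR [the consignee is an affiliated undertaking? no] → not satisfied.
paragraph 2 — Controlled Export: [the end-use certificate has been lodged? yes] OR [declared value of the shipment: Kr 208,400 ≥ Kr 244,150? no] → satisfied.
paragraph 6 — Tier IV Transfer: [the goods are of domestic origin? no] OR [Provisional Article (paragraph 11)? no] OR [not a Controlled Export (paragraph 2)? no] → not satisfied.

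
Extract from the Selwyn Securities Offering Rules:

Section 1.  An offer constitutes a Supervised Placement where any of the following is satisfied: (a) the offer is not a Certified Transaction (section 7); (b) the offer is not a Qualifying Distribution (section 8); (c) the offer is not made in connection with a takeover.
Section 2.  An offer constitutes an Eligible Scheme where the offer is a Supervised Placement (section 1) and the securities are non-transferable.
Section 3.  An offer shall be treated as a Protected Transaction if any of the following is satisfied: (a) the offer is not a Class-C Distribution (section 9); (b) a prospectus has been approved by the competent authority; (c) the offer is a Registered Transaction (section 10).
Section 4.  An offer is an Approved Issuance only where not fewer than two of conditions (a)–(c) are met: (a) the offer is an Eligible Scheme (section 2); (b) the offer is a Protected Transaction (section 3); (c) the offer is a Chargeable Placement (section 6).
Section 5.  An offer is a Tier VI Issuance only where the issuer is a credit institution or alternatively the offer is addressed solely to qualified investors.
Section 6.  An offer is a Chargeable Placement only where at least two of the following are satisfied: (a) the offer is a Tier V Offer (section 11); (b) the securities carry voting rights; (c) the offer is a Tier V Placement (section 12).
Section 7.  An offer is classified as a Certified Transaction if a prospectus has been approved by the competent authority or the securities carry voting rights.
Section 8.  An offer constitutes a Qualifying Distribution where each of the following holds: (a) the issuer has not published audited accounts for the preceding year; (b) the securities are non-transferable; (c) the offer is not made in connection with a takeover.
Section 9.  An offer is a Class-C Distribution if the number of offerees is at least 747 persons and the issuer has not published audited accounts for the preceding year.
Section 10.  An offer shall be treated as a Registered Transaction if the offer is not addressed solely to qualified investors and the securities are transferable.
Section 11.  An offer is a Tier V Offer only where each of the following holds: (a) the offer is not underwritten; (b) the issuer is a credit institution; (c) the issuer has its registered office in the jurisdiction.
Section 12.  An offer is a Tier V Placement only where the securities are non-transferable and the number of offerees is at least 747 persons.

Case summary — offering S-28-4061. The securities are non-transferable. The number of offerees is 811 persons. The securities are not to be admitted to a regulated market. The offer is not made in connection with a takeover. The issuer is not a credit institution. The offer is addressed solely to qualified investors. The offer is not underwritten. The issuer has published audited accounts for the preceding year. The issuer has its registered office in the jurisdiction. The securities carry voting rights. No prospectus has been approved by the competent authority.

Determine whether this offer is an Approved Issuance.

Under section 7: a prospectus has been approved by the competent authority? no; or the securities carry voting rights? yes. So the offer is a Certified Transaction.
Under section 8: the issuer has not published audited accounts for the preceding year? no; and the securities are non-transferable? yes; and the offer is not made in connection with a takeover? yes. So the offer is not a Qualifying Distribution.
Under section 1: not a Certified Transaction (section 7)? no; or not a Qualifying Distribution (section 8)? yes; or the offer is not made in connection with a takeover? yes. So the offer is a Supervised Placement.
Under section 2: Supervised Placement (section 1)? yes; and the securities are non-transferable? yes. So the offer is an Eligible Scheme.
Under section 9: number of offerees: 811 persons ≥ 747 persons? yes; and the issuer has not published audited accounts for the preceding year? no. So the offer is not a Class-C Distribution.
Under section 10: the offer is not addressed solely to qualified investors? no; and the securities are transferable? no. So the offer is not a Registered Transaction.
Under section 3: not a Class-C Distribution (section 9)? yes; or a prospectus has been approved by the competent authority? no; or Registered Transaction (section 10)? no. So the offer is a Protected Transaction.
Under section 11: the offer is not underwritten? yes; and the issuer is a credit institution? no; and the issuer has its registered office in the jurisdiction? yes. So the offer is not a Tier V Offer.
Under section 12: the securities are non-transferable? yes; and number of offerees: 811 persons ≥ 747 persons? yes. So the offer is a Tier V Placement.
Under section 6: Tier V Offer (section 11)? no; the securities carry voting rights? yes; Tier V Placement (section 12)? yes — 2 of 3 hold (need ≥2) → satisfied.
Under section 4: Eligible Scheme (section 2)? yes; Protected Transaction (section 3)? yes; Chargeable Placement (section 6)? yes — 3 of 3 hold (need ≥2) → satisfied.

Yes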